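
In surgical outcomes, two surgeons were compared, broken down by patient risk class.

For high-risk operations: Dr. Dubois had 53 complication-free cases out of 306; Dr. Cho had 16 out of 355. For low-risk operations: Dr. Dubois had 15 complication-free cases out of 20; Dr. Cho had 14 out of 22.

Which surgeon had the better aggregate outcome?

High-risk: Dr. Dubois 53/306 = 17.3%, Dr. Cho 16/355 = 4.5% → Dr. Dubois
Low-risk: Dr. Dubois 15/20 = 75.0%, Dr. Cho 14/22 = 63.6% → Dr. Dubois
Overall: Dr. Dubois 68/326 = 20.9%, Dr. Cho 30/377 = 8.0% → Dr. Dubois

Dr. Dubois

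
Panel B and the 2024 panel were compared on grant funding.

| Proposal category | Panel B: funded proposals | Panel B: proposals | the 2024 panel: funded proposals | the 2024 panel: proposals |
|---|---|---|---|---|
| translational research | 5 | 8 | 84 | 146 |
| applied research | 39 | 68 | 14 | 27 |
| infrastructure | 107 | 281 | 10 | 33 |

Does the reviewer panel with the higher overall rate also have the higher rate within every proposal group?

No

Translational research: Panel B 5/8 = 62.5%, the 2024 panel 84/146 = 57.5% → Panel B
Applied research: Panel B 39/68 = 57.4%, the 2024 panel 14/27 = 51.9% → Panel B
Infrastructure: Panel B 107/281 = 38.1%, the 2024 panel 10/33 = 30.3% → Panel B
Overall: Panel B 151/357 = 42.3%, the 2024 panel 108/206 = 52.4% → the 2024 panel
Panel B wins each proposal group but the 2024 panel wins overall — the comparison reverses. Panel B's proposals skew toward infrastructure, which has a lower base rate.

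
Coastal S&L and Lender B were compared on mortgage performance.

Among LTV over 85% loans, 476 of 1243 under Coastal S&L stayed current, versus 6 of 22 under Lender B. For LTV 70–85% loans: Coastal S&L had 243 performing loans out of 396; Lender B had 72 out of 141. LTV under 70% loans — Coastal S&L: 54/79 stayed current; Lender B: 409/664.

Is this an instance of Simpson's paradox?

Yes

LTV over 85%: Coastal S&L 476/1243 = 38.3%, Lender B 6/22 = 27.3% → Coastal S&L
LTV 70–85%: Coastal S&L 243/396 = 61.4%, Lender B 72/141 = 51.1% → Coastal S&L
LTV under 70%: Coastal S&L 54/79 = 68.4%, Lender B 409/664 = 61.6% → Coastal S&L
Overall: Coastal S&L 773/1718 = 45.0%, Lender B 487/827 = 58.9% → Lender B
Coastal S&L wins each loan-to-value group but Lender B wins overall — the comparison reverses. Coastal S&L's loans skew toward LTV over 85%, which has a lower base rate.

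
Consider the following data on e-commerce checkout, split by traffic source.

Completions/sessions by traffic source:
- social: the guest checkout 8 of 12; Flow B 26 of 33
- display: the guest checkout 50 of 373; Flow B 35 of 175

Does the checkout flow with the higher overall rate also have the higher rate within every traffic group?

Social: the guest checkout 8/12 = 66.7%, Flow B 26/33 = 78.8% → Flow B
Display: the guest checkout 50/373 = 13.4%, Flow B 35/175 = 20.0% → Flow B
Overall: the guest checkout 58/385 = 15.1%, Flow B 61/208 = 29.3% → Flow B
Flow B wins overall and in every traffic group — no reversal.

Yes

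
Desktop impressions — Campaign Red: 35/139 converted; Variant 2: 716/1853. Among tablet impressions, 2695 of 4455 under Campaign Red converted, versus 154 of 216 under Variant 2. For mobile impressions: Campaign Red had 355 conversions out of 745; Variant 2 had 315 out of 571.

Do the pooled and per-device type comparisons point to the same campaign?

No

Desktop: Campaign Red 35/139 = 25.2%, Variant 2 716/1853 = 38.6% → Variant 2
Tablet: Campaign Red 2695/4455 = 60.5%, Variant 2 154/216 = 71.3% → Variant 2
Mobile: Campaign Red 355/745 = 47.7%, Variant 2 315/571 = 55.2% → Variant 2
Overall: Campaign Red 3085/5339 = 57.8%, Variant 2 1185/2640 = 44.9% → Campaign Red
Variant 2 wins each device group but Campaign Red wins overall — the comparison reverses. Variant 2's impressions skew toward desktop, which has a lower base rate.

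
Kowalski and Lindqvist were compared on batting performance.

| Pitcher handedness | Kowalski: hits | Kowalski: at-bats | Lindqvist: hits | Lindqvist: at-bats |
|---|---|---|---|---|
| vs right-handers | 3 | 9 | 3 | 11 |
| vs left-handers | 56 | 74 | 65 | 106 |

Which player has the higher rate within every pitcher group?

Kowalski

Vs right-handers: Kowalski 3/9 = 33.3%, Lindqvist 3/11 = 27.3% → Kowalski
Vs left-handers: Kowalski 56/74 = 75.7%, Lindqvist 65/106 = 61.3% → Kowalski
Kowalski has the higher rate in both groups.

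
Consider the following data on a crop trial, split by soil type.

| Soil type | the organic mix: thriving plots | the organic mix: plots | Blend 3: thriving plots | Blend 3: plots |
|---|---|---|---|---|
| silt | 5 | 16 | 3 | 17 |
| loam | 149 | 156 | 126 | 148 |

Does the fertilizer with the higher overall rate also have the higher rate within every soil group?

Silt: the organic mix 5/16 = 31.2%, Blend 3 3/17 = 17.6% → the organic mix
Loam: the organic mix 149/156 = 95.5%, Blend 3 126/148 = 85.1% → the organic mix
Overall: the organic mix 154/172 = 89.5%, Blend 3 129/165 = 78.2% → the organic mix
The organic mix wins overall and in every soil group — no reversal.

Yes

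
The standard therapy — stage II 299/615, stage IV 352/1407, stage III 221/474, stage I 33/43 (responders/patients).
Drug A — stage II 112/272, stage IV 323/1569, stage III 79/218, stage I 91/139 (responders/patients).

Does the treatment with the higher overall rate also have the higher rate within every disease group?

Stage II: the standard therapy 299/615 = 48.6%, Drug A 112/272 = 41.2% → the standard therapy
Stage IV: the standard therapy 352/1407 = 25.0%, Drug A 323/1569 = 20.6% → the standard therapy
Stage III: the standard therapy 221/474 = 46.6%, Drug A 79/218 = 36.2% → the standard therapy
Stage I: the standard therapy 33/43 = 76.7%, Drug A 91/139 = 65.5% → the standard therapy
Overall: the standard therapy 905/2539 = 35.6%, Drug A 605/2198 = 27.5% → the standard therapy
The standard therapy wins overall and in every disease group — no reversal.

Yes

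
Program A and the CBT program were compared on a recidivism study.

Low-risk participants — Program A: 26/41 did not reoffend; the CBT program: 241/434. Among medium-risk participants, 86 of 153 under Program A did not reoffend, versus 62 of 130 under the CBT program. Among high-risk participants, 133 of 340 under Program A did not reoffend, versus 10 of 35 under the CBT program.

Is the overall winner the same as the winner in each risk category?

Low-risk: Program A 26/41 = 63.4%, the CBT program 241/434 = 55.5% → Program A
Medium-risk: Program A 86/153 = 56.2%, the CBT program 62/130 = 47.7% → Program A
High-risk: Program A 133/340 = 39.1%, the CBT program 10/35 = 28.6% → Program A
Overall: Program A 245/534 = 45.9%, the CBT program 313/599 = 52.3% → the CBT program
Program A wins each risk group but the CBT program wins overall — the comparison reverses. Program A's participants skew toward high-risk, which has a lower base rate.

No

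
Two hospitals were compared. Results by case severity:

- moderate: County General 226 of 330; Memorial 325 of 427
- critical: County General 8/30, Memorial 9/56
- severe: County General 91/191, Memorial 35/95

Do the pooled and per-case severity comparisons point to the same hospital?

No

Moderate: County General 226/330 = 68.5%, Memorial 325/427 = 76.1% → Memorial
Critical: County General 8/30 = 26.7%, Memorial 9/56 = 16.1% → County General
Severe: County General 91/191 = 47.6%, Memorial 35/95 = 36.8% → County General
Overall: County General 325/551 = 59.0%, Memorial 369/578 = 63.8% → Memorial
Neither sweeps: County General wins 2 of 3 groups, Memorial wins 1. Memorial wins overall but not every group — no Simpson reversal.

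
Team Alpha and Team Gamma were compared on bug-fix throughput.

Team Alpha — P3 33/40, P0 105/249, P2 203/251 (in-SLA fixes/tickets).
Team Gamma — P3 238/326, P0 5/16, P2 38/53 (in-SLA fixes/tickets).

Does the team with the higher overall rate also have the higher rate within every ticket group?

No

P3: Team Alpha 33/40 = 82.5%, Team Gamma 238/326 = 73.0% → Team Alpha
P0: Team Alpha 105/249 = 42.2%, Team Gamma 5/16 = 31.2% → Team Alpha
P2: Team Alpha 203/251 = 80.9%, Team Gamma 38/53 = 71.7% → Team Alpha
Overall: Team Alpha 341/540 = 63.1%, Team Gamma 281/395 = 71.1% → Team Gamma
Team Alpha wins each ticket group but Team Gamma wins overall — the comparison reverses. Team Alpha's tickets skew toward P0, which has a lower base rate.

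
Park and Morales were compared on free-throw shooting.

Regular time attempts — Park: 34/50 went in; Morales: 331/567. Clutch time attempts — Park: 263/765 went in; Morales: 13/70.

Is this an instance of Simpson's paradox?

Regular time: Park 34/50 = 68.0%, Morales 331/567 = 58.4% → Park
Clutch time: Park 263/765 = 34.4%, Morales 13/70 = 18.6% → Park
Overall: Park 297/815 = 36.4%, Morales 344/637 = 54.0% → Morales
Park wins each game group but Morales wins overall — the comparison reverses. Park's attempts skew toward clutch time, which has a lower base rate.

Yes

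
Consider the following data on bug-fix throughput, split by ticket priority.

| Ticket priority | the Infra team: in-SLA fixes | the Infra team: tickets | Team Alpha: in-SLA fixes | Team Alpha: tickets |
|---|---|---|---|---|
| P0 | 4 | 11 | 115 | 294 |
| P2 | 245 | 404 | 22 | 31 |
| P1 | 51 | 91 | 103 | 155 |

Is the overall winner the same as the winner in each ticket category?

No

P0: the Infra team 4/11 = 36.4%, Team Alpha 115/294 = 39.1% → Team Alpha
P2: the Infra team 245/404 = 60.6%, Team Alpha 22/31 = 71.0% → Team Alpha
P1: the Infra team 51/91 = 56.0%, Team Alpha 103/155 = 66.5% → Team Alpha
Overall: the Infra team 300/506 = 59.3%, Team Alpha 240/480 = 50.0% → the Infra team
Team Alpha wins each ticket group but the Infra team wins overall — the comparison reverses. Team Alpha's tickets skew toward P0, which has a lower base rate.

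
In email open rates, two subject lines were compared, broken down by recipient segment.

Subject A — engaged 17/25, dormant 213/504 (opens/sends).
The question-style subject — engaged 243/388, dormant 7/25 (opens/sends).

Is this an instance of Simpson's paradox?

Engaged: Subject A 17/25 = 68.0%, the question-style subject 243/388 = 62.6% → Subject A
Dormant: Subject A 213/504 = 42.3%, the question-style subject 7/25 = 28.0% → Subject A
Overall: Subject A 230/529 = 43.5%, the question-style subject 250/413 = 60.5% → the question-style subject
Subject A wins each recipient group but the question-style subject wins overall — the comparison reverses. Subject A's sends skew toward dormant, which has a lower base rate.

Yes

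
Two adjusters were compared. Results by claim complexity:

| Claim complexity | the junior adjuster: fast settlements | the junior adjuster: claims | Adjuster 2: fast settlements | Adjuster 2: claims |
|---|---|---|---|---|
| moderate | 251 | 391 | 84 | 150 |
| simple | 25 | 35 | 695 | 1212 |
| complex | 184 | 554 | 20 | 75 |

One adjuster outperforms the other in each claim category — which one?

the junior adjuster

Moderate: the junior adjuster 251/391 = 64.2%, Adjuster 2 84/150 = 56.0% → the junior adjuster
Simple: the junior adjuster 25/35 = 71.4%, Adjuster 2 695/1212 = 57.3% → the junior adjuster
Complex: the junior adjuster 184/554 = 33.2%, Adjuster 2 20/75 = 26.7% → the junior adjuster
The junior adjuster has the higher rate in all 3 groups.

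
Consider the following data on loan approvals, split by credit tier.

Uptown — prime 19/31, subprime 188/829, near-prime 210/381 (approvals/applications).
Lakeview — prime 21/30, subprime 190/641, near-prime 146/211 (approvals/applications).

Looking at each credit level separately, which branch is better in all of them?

Prime: Uptown 19/31 = 61.3%, Lakeview 21/30 = 70.0% → Lakeview
Subprime: Uptown 188/829 = 22.7%, Lakeview 190/641 = 29.6% → Lakeview
Near-prime: Uptown 210/381 = 55.1%, Lakeview 146/211 = 69.2% → Lakeview
Lakeview has the higher rate in all 3 groups.

Lakeview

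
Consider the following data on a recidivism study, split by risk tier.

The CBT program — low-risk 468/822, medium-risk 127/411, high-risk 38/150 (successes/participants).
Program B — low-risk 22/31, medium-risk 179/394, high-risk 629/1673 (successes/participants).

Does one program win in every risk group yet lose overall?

Low-risk: the CBT program 468/822 = 56.9%, Program B 22/31 = 71.0% → Program B
Medium-risk: the CBT program 127/411 = 30.9%, Program B 179/394 = 45.4% → Program B
High-risk: the CBT program 38/150 = 25.3%, Program B 629/1673 = 37.6% → Program B
Overall: the CBT program 633/1383 = 45.8%, Program B 830/2098 = 39.6% → the CBT program
Program B wins each risk group but the CBT program wins overall — the comparison reverses. Program B's participants skew toward high-risk, which has a lower base rate.

Yes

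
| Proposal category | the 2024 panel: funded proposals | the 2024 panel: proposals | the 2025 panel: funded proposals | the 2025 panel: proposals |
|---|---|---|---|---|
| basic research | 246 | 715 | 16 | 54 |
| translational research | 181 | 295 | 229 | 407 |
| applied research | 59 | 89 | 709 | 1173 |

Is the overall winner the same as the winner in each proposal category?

No

Basic research: the 2024 panel 246/715 = 34.4%, the 2025 panel 16/54 = 29.6% → the 2024 panel
Translational research: the 2024 panel 181/295 = 61.4%, the 2025 panel 229/407 = 56.3% → the 2024 panel
Applied research: the 2024 panel 59/89 = 66.3%, the 2025 panel 709/1173 = 60.4% → the 2024 panel
Overall: the 2024 panel 486/1099 = 44.2%, the 2025 panel 954/1634 = 58.4% → the 2025 panel
The 2024 panel wins each proposal group but the 2025 panel wins overall — the comparison reverses. The 2024 panel's proposals skew toward basic research, which has a lower base rate.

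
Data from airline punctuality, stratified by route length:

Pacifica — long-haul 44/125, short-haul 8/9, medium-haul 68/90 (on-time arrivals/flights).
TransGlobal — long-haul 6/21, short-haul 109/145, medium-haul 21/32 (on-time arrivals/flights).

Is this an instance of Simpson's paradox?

Long-haul: Pacifica 44/125 = 35.2%, TransGlobal 6/21 = 28.6% → Pacifica
Short-haul: Pacifica 8/9 = 88.9%, TransGlobal 109/145 = 75.2% → Pacifica
Medium-haul: Pacifica 68/90 = 75.6%, TransGlobal 21/32 = 65.6% → Pacifica
Overall: Pacifica 120/224 = 53.6%, TransGlobal 136/198 = 68.7% → TransGlobal
Pacifica wins each route group but TransGlobal wins overall — the comparison reverses. Pacifica's flights skew toward long-haul, which has a lower base rate.

Yes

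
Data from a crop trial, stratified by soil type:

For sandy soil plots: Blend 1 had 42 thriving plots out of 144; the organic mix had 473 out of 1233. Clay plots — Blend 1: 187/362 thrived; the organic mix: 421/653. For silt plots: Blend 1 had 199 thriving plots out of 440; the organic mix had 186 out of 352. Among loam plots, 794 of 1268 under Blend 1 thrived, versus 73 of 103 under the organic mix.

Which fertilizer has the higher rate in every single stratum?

Sandy soil: Blend 1 42/144 = 29.2%, the organic mix 473/1233 = 38.4% → the organic mix
Clay: Blend 1 187/362 = 51.7%, the organic mix 421/653 = 64.5% → the organic mix
Silt: Blend 1 199/440 = 45.2%, the organic mix 186/352 = 52.8% → the organic mix
Loam: Blend 1 794/1268 = 62.6%, the organic mix 73/103 = 70.9% → the organic mix
The organic mix has the higher rate in all 4 groups.

the organic mix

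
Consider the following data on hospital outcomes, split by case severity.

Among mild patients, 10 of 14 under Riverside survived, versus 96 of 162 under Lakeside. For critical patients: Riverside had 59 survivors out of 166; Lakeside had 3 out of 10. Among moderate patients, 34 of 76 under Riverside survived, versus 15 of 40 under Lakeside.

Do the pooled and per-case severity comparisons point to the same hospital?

No

Mild: Riverside 10/14 = 71.4%, Lakeside 96/162 = 59.3% → Riverside
Critical: Riverside 59/166 = 35.5%, Lakeside 3/10 = 30.0% → Riverside
Moderate: Riverside 34/76 = 44.7%, Lakeside 15/40 = 37.5% → Riverside
Overall: Riverside 103/256 = 40.2%, Lakeside 114/212 = 53.8% → Lakeside
Riverside wins each case group but Lakeside wins overall — the comparison reverses. Riverside's patients skew toward critical, which has a lower base rate.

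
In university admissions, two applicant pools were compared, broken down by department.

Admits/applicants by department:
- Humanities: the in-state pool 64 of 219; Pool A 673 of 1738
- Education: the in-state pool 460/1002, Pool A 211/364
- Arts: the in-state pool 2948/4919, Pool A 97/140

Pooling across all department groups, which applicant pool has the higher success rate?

the in-state pool

Humanities: the in-state pool 64/219 = 29.2%, Pool A 673/1738 = 38.7% → Pool A
Education: the in-state pool 460/1002 = 45.9%, Pool A 211/364 = 58.0% → Pool A
Arts: the in-state pool 2948/4919 = 59.9%, Pool A 97/140 = 69.3% → Pool A
Overall: the in-state pool 3472/6140 = 56.5%, Pool A 981/2242 = 43.8% → the in-state pool
(Pool A wins every department group but the in-state pool wins overall — Pool A's applicants skew toward the low-rate Humanities group.)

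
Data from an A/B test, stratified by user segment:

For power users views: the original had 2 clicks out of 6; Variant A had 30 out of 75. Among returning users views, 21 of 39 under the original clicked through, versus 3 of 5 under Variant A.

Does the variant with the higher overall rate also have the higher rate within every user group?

No

Power users: the original 2/6 = 33.3%, Variant A 30/75 = 40.0% → Variant A
Returning users: the original 21/39 = 53.8%, Variant A 3/5 = 60.0% → Variant A
Overall: the original 23/45 = 51.1%, Variant A 33/80 = 41.2% → the original
Variant A wins each user group but the original wins overall — the comparison reverses. Variant A's views skew toward power users, which has a lower base rate.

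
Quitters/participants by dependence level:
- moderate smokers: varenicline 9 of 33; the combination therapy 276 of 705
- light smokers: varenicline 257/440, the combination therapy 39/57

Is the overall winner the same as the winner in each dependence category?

Moderate smokers: varenicline 9/33 = 27.3%, the combination therapy 276/705 = 39.1% → the combination therapy
Light smokers: varenicline 257/440 = 58.4%, the combination therapy 39/57 = 68.4% → the combination therapy
Overall: varenicline 266/473 = 56.2%, the combination therapy 315/762 = 41.3% → varenicline
The combination therapy wins each dependence group but varenicline wins overall — the comparison reverses. The combination therapy's participants skew toward moderate smokers, which has a lower base rate.

No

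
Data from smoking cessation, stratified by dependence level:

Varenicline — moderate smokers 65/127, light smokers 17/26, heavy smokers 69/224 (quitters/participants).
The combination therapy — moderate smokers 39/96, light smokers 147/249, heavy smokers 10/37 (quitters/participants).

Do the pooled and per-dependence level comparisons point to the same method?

Moderate smokers: varenicline 65/127 = 51.2%, the combination therapy 39/96 = 40.6% → varenicline
Light smokers: varenicline 17/26 = 65.4%, the combination therapy 147/249 = 59.0% → varenicline
Heavy smokers: varenicline 69/224 = 30.8%, the combination therapy 10/37 = 27.0% → varenicline
Overall: varenicline 151/377 = 40.1%, the combination therapy 196/382 = 51.3% → the combination therapy
Varenicline wins each dependence group but the combination therapy wins overall — the comparison reverses. Varenicline's participants skew toward heavy smokers, which has a lower base rate.

No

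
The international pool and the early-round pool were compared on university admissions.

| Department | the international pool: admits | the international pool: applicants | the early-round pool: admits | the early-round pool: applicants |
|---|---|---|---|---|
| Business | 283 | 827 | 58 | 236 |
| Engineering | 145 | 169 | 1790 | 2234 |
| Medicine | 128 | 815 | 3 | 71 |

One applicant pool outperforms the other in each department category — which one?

Business: the international pool 283/827 = 34.2%, the early-round pool 58/236 = 24.6% → the international pool
Engineering: the international pool 145/169 = 85.8%, the early-round pool 1790/2234 = 80.1% → the international pool
Medicine: the international pool 128/815 = 15.7%, the early-round pool 3/71 = 4.2% → the international pool
The international pool has the higher rate in all 3 groups.

the international pool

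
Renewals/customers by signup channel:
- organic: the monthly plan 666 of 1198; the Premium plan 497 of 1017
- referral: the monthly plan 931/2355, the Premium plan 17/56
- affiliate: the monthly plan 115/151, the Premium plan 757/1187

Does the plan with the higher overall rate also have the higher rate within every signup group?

No

Organic: the monthly plan 666/1198 = 55.6%, the Premium plan 497/1017 = 48.9% → the monthly plan
Referral: the monthly plan 931/2355 = 39.5%, the Premium plan 17/56 = 30.4% → the monthly plan
Affiliate: the monthly plan 115/151 = 76.2%, the Premium plan 757/1187 = 63.8% → the monthly plan
Overall: the monthly plan 1712/3704 = 46.2%, the Premium plan 1271/2260 = 56.2% → the Premium plan
The monthly plan wins each signup group but the Premium plan wins overall — the comparison reverses. The monthly plan's customers skew toward referral, which has a lower base rate.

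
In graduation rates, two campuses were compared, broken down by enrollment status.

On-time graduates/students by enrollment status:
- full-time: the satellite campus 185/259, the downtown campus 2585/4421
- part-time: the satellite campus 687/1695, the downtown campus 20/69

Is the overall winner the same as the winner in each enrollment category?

No

Full-time: the satellite campus 185/259 = 71.4%, the downtown campus 2585/4421 = 58.5% → the satellite campus
Part-time: the satellite campus 687/1695 = 40.5%, the downtown campus 20/69 = 29.0% → the satellite campus
Overall: the satellite campus 872/1954 = 44.6%, the downtown campus 2605/4490 = 58.0% → the downtown campus
The satellite campus wins each enrollment group but the downtown campus wins overall — the comparison reverses. The satellite campus's students skew toward part-time, which has a lower base rate.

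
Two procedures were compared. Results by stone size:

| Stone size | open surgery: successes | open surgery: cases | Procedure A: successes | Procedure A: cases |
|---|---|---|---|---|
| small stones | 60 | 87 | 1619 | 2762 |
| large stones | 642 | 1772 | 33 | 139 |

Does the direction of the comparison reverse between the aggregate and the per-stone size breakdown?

Small stones: open surgery 60/87 = 69.0%, Procedure A 1619/2762 = 58.6% → open surgery
Large stones: open surgery 642/1772 = 36.2%, Procedure A 33/139 = 23.7% → open surgery
Overall: open surgery 702/1859 = 37.8%, Procedure A 1652/2901 = 56.9% → Procedure A
Open surgery wins each stone group but Procedure A wins overall — the comparison reverses. Open surgery's cases skew toward large stones, which has a lower base rate.

Yes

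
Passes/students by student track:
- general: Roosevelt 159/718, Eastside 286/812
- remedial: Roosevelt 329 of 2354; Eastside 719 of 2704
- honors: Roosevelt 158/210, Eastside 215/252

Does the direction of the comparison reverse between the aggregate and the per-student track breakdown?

General: Roosevelt 159/718 = 22.1%, Eastside 286/812 = 35.2% → Eastside
Remedial: Roosevelt 329/2354 = 14.0%, Eastside 719/2704 = 26.6% → Eastside
Honors: Roosevelt 158/210 = 75.2%, Eastside 215/252 = 85.3% → Eastside
Overall: Roosevelt 646/3282 = 19.7%, Eastside 1220/3768 = 32.4% → Eastside
Eastside wins overall and in every student group — no reversal.

No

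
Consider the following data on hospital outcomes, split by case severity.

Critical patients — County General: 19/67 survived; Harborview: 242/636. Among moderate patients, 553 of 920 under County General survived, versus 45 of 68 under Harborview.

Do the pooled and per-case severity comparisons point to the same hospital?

No

Critical: County General 19/67 = 28.4%, Harborview 242/636 = 38.1% → Harborview
Moderate: County General 553/920 = 60.1%, Harborview 45/68 = 66.2% → Harborview
Overall: County General 572/987 = 58.0%, Harborview 287/704 = 40.8% → County General
Harborview wins each case group but County General wins overall — the comparison reverses. Harborview's patients skew toward critical, which has a lower base rate.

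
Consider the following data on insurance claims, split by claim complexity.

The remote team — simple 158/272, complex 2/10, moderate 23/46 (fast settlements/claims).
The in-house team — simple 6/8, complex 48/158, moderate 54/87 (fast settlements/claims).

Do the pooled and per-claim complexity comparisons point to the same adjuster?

No

Simple: the remote team 158/272 = 58.1%, the in-house team 6/8 = 75.0% → the in-house team
Complex: the remote team 2/10 = 20.0%, the in-house team 48/158 = 30.4% → the in-house team
Moderate: the remote team 23/46 = 50.0%, the in-house team 54/87 = 62.1% → the in-house team
Overall: the remote team 183/328 = 55.8%, the in-house team 108/253 = 42.7% → the remote team
The in-house team wins each claim group but the remote team wins overall — the comparison reverses. The in-house team's claims skew toward complex, which has a lower base rate.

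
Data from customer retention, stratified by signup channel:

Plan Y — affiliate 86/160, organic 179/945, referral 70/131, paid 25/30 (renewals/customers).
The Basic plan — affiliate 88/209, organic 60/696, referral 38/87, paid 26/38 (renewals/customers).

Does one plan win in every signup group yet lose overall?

No

Affiliate: Plan Y 86/160 = 53.8%, the Basic plan 88/209 = 42.1% → Plan Y
Organic: Plan Y 179/945 = 18.9%, the Basic plan 60/696 = 8.6% → Plan Y
Referral: Plan Y 70/131 = 53.4%, the Basic plan 38/87 = 43.7% → Plan Y
Paid: Plan Y 25/30 = 83.3%, the Basic plan 26/38 = 68.4% → Plan Y
Overall: Plan Y 360/1266 = 28.4%, the Basic plan 212/1030 = 20.6% → Plan Y
Plan Y wins overall and in every signup group — no reversal.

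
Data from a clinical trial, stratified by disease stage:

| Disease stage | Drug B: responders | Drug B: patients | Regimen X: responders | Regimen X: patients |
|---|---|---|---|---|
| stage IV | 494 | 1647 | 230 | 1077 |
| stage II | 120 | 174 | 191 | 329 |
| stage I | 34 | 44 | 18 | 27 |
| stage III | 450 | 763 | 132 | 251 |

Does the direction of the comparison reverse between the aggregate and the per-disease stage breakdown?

No

Stage IV: Drug B 494/1647 = 30.0%, Regimen X 230/1077 = 21.4% → Drug B
Stage II: Drug B 120/174 = 69.0%, Regimen X 191/329 = 58.1% → Drug B
Stage I: Drug B 34/44 = 77.3%, Regimen X 18/27 = 66.7% → Drug B
Stage III: Drug B 450/763 = 59.0%, Regimen X 132/251 = 52.6% → Drug B
Overall: Drug B 1098/2628 = 41.8%, Regimen X 571/1684 = 33.9% → Drug B
Drug B wins overall and in every disease group — no reversal.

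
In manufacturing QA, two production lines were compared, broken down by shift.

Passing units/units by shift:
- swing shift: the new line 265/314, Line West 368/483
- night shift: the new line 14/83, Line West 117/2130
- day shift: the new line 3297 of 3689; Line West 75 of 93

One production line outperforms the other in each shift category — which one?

the new line

Swing shift: the new line 265/314 = 84.4%, Line West 368/483 = 76.2% → the new line
Night shift: the new line 14/83 = 16.9%, Line West 117/2130 = 5.5% → the new line
Day shift: the new line 3297/3689 = 89.4%, Line West 75/93 = 80.6% → the new line
The new line has the higher rate in all 3 groups.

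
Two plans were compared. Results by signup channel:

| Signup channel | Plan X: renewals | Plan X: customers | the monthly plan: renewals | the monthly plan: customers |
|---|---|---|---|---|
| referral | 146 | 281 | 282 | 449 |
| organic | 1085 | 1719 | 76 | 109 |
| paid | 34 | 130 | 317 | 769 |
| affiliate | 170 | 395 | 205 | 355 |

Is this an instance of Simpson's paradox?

Yes

Referral: Plan X 146/281 = 52.0%, the monthly plan 282/449 = 62.8% → the monthly plan
Organic: Plan X 1085/1719 = 63.1%, the monthly plan 76/109 = 69.7% → the monthly plan
Paid: Plan X 34/130 = 26.2%, the monthly plan 317/769 = 41.2% → the monthly plan
Affiliate: Plan X 170/395 = 43.0%, the monthly plan 205/355 = 57.7% → the monthly plan
Overall: Plan X 1435/2525 = 56.8%, the monthly plan 880/1682 = 52.3% → Plan X
The monthly plan wins each signup group but Plan X wins overall — the comparison reverses. The monthly plan's customers skew toward paid, which has a lower base rate.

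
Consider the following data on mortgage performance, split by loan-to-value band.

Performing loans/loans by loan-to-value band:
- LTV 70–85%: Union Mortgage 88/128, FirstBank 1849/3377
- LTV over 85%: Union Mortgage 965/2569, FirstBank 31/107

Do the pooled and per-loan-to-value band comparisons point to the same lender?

LTV 70–85%: Union Mortgage 88/128 = 68.8%, FirstBank 1849/3377 = 54.8% → Union Mortgage
LTV over 85%: Union Mortgage 965/2569 = 37.6%, FirstBank 31/107 = 29.0% → Union Mortgage
Overall: Union Mortgage 1053/2697 = 39.0%, FirstBank 1880/3484 = 54.0% → FirstBank
Union Mortgage wins each loan-to-value group but FirstBank wins overall — the comparison reverses. Union Mortgage's loans skew toward LTV over 85%, which has a lower base rate.

No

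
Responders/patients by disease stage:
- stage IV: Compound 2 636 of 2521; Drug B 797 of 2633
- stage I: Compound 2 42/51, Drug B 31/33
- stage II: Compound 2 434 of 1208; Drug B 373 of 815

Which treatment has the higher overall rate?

Stage IV: Compound 2 636/2521 = 25.2%, Drug B 797/2633 = 30.3% → Drug B
Stage I: Compound 2 42/51 = 82.4%, Drug B 31/33 = 93.9% → Drug B
Stage II: Compound 2 434/1208 = 35.9%, Drug B 373/815 = 45.8% → Drug B
Overall: Compound 2 1112/3780 = 29.4%, Drug B 1201/3481 = 34.5% → Drug B

Drug B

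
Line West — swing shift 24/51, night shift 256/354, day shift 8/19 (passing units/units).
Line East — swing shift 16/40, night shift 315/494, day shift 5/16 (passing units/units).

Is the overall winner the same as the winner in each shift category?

Swing shift: Line West 24/51 = 47.1%, Line East 16/40 = 40.0% → Line West
Night shift: Line West 256/354 = 72.3%, Line East 315/494 = 63.8% → Line West
Day shift: Line West 8/19 = 42.1%, Line East 5/16 = 31.2% → Line West
Overall: Line West 288/424 = 67.9%, Line East 336/550 = 61.1% → Line West
Line West wins overall and in every shift group — no reversal.

Yes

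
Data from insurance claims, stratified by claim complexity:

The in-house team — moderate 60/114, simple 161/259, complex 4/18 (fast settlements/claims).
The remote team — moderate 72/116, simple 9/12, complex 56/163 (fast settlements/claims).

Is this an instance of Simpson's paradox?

Moderate: the in-house team 60/114 = 52.6%, the remote team 72/116 = 62.1% → the remote team
Simple: the in-house team 161/259 = 62.2%, the remote team 9/12 = 75.0% → the remote team
Complex: the in-house team 4/18 = 22.2%, the remote team 56/163 = 34.4% → the remote team
Overall: the in-house team 225/391 = 57.5%, the remote team 137/291 = 47.1% → the in-house team
The remote team wins each claim group but the in-house team wins overall — the comparison reverses. The remote team's claims skew toward complex, which has a lower base rate.

Yes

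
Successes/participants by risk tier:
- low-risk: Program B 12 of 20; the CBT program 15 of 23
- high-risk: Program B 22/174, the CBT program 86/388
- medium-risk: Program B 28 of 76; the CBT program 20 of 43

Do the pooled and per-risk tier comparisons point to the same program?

Yes

Low-risk: Program B 12/20 = 60.0%, the CBT program 15/23 = 65.2% → the CBT program
High-risk: Program B 22/174 = 12.6%, the CBT program 86/388 = 22.2% → the CBT program
Medium-risk: Program B 28/76 = 36.8%, the CBT program 20/43 = 46.5% → the CBT program
Overall: Program B 62/270 = 23.0%, the CBT program 121/454 = 26.7% → the CBT program
The CBT program wins overall and in every risk group — no reversal.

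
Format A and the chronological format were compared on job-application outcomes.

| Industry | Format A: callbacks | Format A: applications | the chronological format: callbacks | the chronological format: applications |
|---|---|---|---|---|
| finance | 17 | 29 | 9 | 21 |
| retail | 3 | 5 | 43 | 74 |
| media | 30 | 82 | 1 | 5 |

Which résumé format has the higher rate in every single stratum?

Format A

Finance: Format A 17/29 = 58.6%, the chronological format 9/21 = 42.9% → Format A
Retail: Format A 3/5 = 60.0%, the chronological format 43/74 = 58.1% → Format A
Media: Format A 30/82 = 36.6%, the chronological format 1/5 = 20.0% → Format A
Format A has the higher rate in all 3 groups.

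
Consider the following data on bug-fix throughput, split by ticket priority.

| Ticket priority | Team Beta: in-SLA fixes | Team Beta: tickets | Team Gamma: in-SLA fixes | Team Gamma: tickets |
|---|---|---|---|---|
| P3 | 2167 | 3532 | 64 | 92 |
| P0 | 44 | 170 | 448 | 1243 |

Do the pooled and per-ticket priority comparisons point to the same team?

No

P3: Team Beta 2167/3532 = 61.4%, Team Gamma 64/92 = 69.6% → Team Gamma
P0: Team Beta 44/170 = 25.9%, Team Gamma 448/1243 = 36.0% → Team Gamma
Overall: Team Beta 2211/3702 = 59.7%, Team Gamma 512/1335 = 38.4% → Team Beta
Team Gamma wins each ticket group but Team Beta wins overall — the comparison reverses. Team Gamma's tickets skew toward P0, which has a lower base rate.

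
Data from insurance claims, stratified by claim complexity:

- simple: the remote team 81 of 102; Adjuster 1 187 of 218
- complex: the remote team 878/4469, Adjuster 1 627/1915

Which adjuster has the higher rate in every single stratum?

Simple: the remote team 81/102 = 79.4%, Adjuster 1 187/218 = 85.8% → Adjuster 1
Complex: the remote team 878/4469 = 19.6%, Adjuster 1 627/1915 = 32.7% → Adjuster 1
Adjuster 1 has the higher rate in both groups.

Adjuster 1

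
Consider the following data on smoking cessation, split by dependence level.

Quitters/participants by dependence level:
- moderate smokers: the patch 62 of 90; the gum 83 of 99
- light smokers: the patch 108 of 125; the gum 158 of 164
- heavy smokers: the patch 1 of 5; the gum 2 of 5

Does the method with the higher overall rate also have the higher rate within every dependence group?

Moderate smokers: the patch 62/90 = 68.9%, the gum 83/99 = 83.8% → the gum
Light smokers: the patch 108/125 = 86.4%, the gum 158/164 = 96.3% → the gum
Heavy smokers: the patch 1/5 = 20.0%, the gum 2/5 = 40.0% → the gum
Overall: the patch 171/220 = 77.7%, the gum 243/268 = 90.7% → the gum
The gum wins overall and in every dependence group — no reversal.

Yes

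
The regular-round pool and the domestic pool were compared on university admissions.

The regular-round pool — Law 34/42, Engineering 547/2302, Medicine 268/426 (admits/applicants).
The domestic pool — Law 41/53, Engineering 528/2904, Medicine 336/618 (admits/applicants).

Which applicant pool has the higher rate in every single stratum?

Law: the regular-round pool 34/42 = 81.0%, the domestic pool 41/53 = 77.4% → the regular-round pool
Engineering: the regular-round pool 547/2302 = 23.8%, the domestic pool 528/2904 = 18.2% → the regular-round pool
Medicine: the regular-round pool 268/426 = 62.9%, the domestic pool 336/618 = 54.4% → the regular-round pool
The regular-round pool has the higher rate in all 3 groups.

the regular-round pool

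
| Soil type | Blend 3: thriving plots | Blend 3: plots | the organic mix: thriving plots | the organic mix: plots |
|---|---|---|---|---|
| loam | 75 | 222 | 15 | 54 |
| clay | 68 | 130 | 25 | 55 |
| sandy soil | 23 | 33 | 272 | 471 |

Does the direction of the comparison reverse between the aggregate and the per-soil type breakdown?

Yes

Loam: Blend 3 75/222 = 33.8%, the organic mix 15/54 = 27.8% → Blend 3
Clay: Blend 3 68/130 = 52.3%, the organic mix 25/55 = 45.5% → Blend 3
Sandy soil: Blend 3 23/33 = 69.7%, the organic mix 272/471 = 57.7% → Blend 3
Overall: Blend 3 166/385 = 43.1%, the organic mix 312/580 = 53.8% → the organic mix
Blend 3 wins each soil group but the organic mix wins overall — the comparison reverses. Blend 3's plots skew toward loam, which has a lower base rate.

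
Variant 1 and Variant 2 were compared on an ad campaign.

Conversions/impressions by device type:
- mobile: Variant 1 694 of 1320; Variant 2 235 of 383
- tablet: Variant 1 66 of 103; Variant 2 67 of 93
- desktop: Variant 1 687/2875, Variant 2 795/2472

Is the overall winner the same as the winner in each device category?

Yes

Mobile: Variant 1 694/1320 = 52.6%, Variant 2 235/383 = 61.4% → Variant 2
Tablet: Variant 1 66/103 = 64.1%, Variant 2 67/93 = 72.0% → Variant 2
Desktop: Variant 1 687/2875 = 23.9%, Variant 2 795/2472 = 32.2% → Variant 2
Overall: Variant 1 1447/4298 = 33.7%, Variant 2 1097/2948 = 37.2% → Variant 2
Variant 2 wins overall and in every device group — no reversal.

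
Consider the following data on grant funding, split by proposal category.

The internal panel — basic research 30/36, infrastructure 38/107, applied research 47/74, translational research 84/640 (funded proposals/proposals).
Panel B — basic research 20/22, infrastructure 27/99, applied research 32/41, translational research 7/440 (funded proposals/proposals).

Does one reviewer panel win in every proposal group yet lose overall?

Basic research: the internal panel 30/36 = 83.3%, Panel B 20/22 = 90.9% → Panel B
Infrastructure: the internal panel 38/107 = 35.5%, Panel B 27/99 = 27.3% → the internal panel
Applied research: the internal panel 47/74 = 63.5%, Panel B 32/41 = 78.0% → Panel B
Translational research: the internal panel 84/640 = 13.1%, Panel B 7/440 = 1.6% → the internal panel
Overall: the internal panel 199/857 = 23.2%, Panel B 86/602 = 14.3% → the internal panel
Neither sweeps: the internal panel wins 2 of 4 groups, Panel B wins 2. The internal panel wins overall but not every group — no Simpson reversal.

No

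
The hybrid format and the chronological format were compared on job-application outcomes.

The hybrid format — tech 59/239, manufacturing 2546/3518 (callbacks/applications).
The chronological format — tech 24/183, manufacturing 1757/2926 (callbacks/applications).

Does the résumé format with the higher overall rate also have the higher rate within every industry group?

Yes

Tech: the hybrid format 59/239 = 24.7%, the chronological format 24/183 = 13.1% → the hybrid format
Manufacturing: the hybrid format 2546/3518 = 72.4%, the chronological format 1757/2926 = 60.0% → the hybrid format
Overall: the hybrid format 2605/3757 = 69.3%, the chronological format 1781/3109 = 57.3% → the hybrid format
The hybrid format wins overall and in every industry group — no reversal.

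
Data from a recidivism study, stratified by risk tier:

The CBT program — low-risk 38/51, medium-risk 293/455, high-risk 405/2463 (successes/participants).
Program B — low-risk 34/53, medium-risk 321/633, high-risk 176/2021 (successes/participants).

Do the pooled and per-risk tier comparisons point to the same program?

Yes

Low-risk: the CBT program 38/51 = 74.5%, Program B 34/53 = 64.2% → the CBT program
Medium-risk: the CBT program 293/455 = 64.4%, Program B 321/633 = 50.7% → the CBT program
High-risk: the CBT program 405/2463 = 16.4%, Program B 176/2021 = 8.7% → the CBT program
Overall: the CBT program 736/2969 = 24.8%, Program B 531/2707 = 19.6% → the CBT program
The CBT program wins overall and in every risk group — no reversal.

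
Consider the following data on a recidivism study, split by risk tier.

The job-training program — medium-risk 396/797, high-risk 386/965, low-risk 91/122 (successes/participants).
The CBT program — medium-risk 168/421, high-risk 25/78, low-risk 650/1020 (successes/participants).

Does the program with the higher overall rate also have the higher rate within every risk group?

Medium-risk: the job-training program 396/797 = 49.7%, the CBT program 168/421 = 39.9% → the job-training program
High-risk: the job-training program 386/965 = 40.0%, the CBT program 25/78 = 32.1% → the job-training program
Low-risk: the job-training program 91/122 = 74.6%, the CBT program 650/1020 = 63.7% → the job-training program
Overall: the job-training program 873/1884 = 46.3%, the CBT program 843/1519 = 55.5% → the CBT program
The job-training program wins each risk group but the CBT program wins overall — the comparison reverses. The job-training program's participants skew toward high-risk, which has a lower base rate.

No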